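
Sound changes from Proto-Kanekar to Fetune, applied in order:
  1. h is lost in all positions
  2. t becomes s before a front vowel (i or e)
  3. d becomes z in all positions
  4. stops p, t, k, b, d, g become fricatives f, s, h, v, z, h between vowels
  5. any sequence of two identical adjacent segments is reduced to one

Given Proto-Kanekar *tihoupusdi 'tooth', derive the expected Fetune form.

Fetune: *tihoupusdi > tioupusdi > sioupusdi > sioupuszi > sioufuszi  (by h-loss, palatalisation, unconditioned shift, intervocalic lenition)

sioufuszi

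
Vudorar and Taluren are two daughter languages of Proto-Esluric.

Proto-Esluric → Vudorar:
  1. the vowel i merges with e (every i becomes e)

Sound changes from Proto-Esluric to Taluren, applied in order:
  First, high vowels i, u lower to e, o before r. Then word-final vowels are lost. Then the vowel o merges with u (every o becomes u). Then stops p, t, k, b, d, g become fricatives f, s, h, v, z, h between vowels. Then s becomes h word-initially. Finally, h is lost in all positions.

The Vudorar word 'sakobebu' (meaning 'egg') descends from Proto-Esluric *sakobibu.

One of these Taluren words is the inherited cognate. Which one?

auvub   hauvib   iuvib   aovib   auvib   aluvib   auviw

Taluren: start from *sakobibu.
  rule 1: no change — sakobibu
  rule 2 (apocope): sakobibu → sakobib
  rule 3 (vowel merger): sakobib → sakubib
  rule 4 (intervocalic lenition): sakubib → sahuvib
  rule 5 (debuccalisation): sahuvib → hahuvib
  rule 6 (h-loss): hahuvib → auvib
  ⇒ Taluren auvib
Only 'auvib' matches the regular Taluren development of *sakobibu.

auvib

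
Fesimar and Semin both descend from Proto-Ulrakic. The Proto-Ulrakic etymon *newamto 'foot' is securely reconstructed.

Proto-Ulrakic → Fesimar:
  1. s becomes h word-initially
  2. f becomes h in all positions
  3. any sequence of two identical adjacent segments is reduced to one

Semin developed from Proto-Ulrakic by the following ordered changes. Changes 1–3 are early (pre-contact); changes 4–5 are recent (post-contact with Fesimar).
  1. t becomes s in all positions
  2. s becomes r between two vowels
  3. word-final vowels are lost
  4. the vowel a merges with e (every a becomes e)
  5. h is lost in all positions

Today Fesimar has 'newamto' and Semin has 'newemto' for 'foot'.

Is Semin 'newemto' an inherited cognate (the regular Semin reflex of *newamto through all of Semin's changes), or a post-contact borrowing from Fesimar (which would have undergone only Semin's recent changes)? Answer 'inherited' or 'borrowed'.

If inherited, *newamto would pass through all of Semin's changes:
Semin: *newamto
  newamto → newamso   [unconditioned shift]
  newamso (rule 2 does not apply)
  newamso → newams   [apocope]
  newams → newems   [vowel merger]
  newems (rule 5 does not apply)
  giving Semin newems.
If borrowed from Fesimar 'newamto' after the early changes, it would undergo only the recent ones:
  rule 4 (vowel merger): newamto → newemto
  rule 5 (h-loss): no change (newemto)
  ⇒ as a loan: newemto
Semin 'newemto' matches the loan outcome 'newemto', not the inherited 'newems' — it skipped the early Semin changes, so it was borrowed from Fesimar.

borrowed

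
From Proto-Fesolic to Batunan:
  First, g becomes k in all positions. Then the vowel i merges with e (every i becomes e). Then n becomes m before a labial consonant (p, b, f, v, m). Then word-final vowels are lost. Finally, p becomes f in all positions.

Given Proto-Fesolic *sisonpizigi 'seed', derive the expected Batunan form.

Batunan: *sisonpizigi > sisonpiziki > sesonpezeke > sesompezeke > sesompezek > sesomfezek  (by unconditioned shift, vowel merger, nasal place assimilation, apocope, unconditioned shift)

sesomfezek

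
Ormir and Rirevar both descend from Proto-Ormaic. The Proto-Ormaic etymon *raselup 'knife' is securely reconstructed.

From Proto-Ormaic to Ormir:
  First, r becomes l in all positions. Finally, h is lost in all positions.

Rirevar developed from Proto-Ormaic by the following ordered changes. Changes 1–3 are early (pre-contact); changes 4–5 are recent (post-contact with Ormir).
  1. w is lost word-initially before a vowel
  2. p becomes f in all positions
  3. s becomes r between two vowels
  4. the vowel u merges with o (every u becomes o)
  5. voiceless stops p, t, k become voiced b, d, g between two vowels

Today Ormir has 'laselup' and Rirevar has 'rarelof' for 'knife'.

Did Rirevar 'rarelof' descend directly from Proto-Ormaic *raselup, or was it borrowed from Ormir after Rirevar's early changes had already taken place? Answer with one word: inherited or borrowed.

inherited

If inherited, *raselup would pass through all of Rirevar's changes:
Rirevar: start from *raselup.
  rule 1: no change — raselup
  rule 2 (unconditioned shift): raselup → raseluf
  rule 3 (rhotacism): raseluf → rareluf
  rule 4 (vowel merger): rareluf → rarelof
  rule 5: no change — rarelof
  ⇒ Rirevar rarelof
If borrowed from Ormir 'laselup' after the early changes, it would undergo only the recent ones:
  rule 4 (vowel merger): laselup → laselop
  rule 5 (intervocalic voicing): no change (laselop)
  ⇒ as a loan: laselop
Rirevar 'rarelof' matches the inherited outcome exactly, so it is an inherited cognate, not a loan.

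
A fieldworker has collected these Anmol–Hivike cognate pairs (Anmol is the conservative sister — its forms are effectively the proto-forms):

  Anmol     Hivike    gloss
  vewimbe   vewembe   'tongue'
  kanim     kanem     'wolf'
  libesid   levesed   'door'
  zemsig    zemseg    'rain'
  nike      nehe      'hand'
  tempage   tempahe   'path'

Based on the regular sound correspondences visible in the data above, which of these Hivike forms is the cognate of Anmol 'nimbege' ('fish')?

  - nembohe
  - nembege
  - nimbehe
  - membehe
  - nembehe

nembehe

vewimbe ~ vewembe, kanim ~ kanem — Anmol i corresponds to Hivike e after a consonant, before a nasal.
tempage ~ tempahe — Anmol g corresponds to Hivike h between vowels (before a front vowel).
Applying these to Anmol 'nimbege':
  nimbege → nembege   (i→e after a consonant, before a nasal)
  nembege → nembehe   (g→h between vowels (before a front vowel))
So the Hivike cognate is 'nembehe'.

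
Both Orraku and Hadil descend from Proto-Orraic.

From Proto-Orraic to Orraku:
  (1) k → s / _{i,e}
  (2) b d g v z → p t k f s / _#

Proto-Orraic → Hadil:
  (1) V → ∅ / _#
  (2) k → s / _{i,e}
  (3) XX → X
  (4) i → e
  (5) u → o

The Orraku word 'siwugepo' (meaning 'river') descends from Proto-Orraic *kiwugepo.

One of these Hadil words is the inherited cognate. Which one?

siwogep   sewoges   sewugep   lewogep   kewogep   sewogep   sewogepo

sewogep

Hadil: *kiwugepo > kiwugep > siwugep > sewugep > sewogep  (by apocope, palatalisation, vowel merger, vowel merger)
Among the options, 'sewogep' alone shows every Hadil change applied in order.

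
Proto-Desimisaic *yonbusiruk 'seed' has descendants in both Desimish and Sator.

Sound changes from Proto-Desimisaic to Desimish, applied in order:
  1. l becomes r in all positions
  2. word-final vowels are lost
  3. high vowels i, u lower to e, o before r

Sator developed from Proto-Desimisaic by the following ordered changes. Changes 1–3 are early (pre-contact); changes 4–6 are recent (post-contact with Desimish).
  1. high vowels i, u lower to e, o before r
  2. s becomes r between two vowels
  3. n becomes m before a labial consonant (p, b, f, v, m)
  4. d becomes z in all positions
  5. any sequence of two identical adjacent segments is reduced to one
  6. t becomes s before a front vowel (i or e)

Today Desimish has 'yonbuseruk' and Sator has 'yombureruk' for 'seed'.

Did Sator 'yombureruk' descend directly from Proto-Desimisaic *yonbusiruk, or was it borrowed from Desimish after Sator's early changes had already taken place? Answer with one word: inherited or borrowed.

inherited

If inherited, *yonbusiruk would pass through all of Sator's changes:
Sator: start from *yonbusiruk.
  rule 1 (pre-rhotic lowering): yonbusiruk → yonbuseruk
  rule 2 (rhotacism): yonbuseruk → yonbureruk
  rule 3 (nasal place assimilation): yonbureruk → yombureruk
  rule 4: no change — yombureruk
  rule 5: no change — yombureruk
  rule 6: no change — yombureruk
  ⇒ Sator yombureruk
If borrowed from Desimish 'yonbuseruk' after the early changes, it would undergo only the recent ones:
  rule 4 (unconditioned shift): no change (yonbuseruk)
  rule 5 (degemination): no change (yonbuseruk)
  rule 6 (palatalisation): no change (yonbuseruk)
  ⇒ as a loan: yonbuseruk
Sator 'yombureruk' matches the inherited outcome exactly, so it is an inherited cognate, not a loan.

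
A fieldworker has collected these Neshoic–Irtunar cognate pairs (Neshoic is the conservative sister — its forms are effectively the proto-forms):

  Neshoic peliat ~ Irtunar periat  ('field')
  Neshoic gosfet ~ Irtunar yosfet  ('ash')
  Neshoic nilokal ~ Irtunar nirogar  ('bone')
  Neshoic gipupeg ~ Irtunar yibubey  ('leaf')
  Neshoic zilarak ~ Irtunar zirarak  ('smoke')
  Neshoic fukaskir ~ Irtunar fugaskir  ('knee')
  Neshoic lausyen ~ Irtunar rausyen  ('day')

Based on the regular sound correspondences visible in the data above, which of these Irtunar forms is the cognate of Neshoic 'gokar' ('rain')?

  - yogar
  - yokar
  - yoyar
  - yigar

yogar

gosfet ~ yosfet — Neshoic g corresponds to Irtunar y word-initially before a back vowel.
nilokal ~ nirogar, fukaskir ~ fugaskir — Neshoic k corresponds to Irtunar g between vowels (before a back vowel).
Applying these to Neshoic 'gokar':
  gokar → yokar   (g→y word-initially before a back vowel)
  yokar → yogar   (k→g between vowels (before a back vowel))
So the Irtunar cognate is 'yogar'.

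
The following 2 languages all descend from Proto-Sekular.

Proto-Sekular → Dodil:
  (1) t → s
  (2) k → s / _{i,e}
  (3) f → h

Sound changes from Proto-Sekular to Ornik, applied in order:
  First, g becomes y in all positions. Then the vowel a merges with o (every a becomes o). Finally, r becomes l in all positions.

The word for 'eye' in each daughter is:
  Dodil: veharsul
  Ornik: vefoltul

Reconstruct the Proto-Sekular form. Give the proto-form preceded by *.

Position 4: Dodil has a, Ornik has o. Dodil preserves a here (none of its changes turn any other segment into a), so the proto-segment is *a.
Position 5: Dodil has r, Ornik has l. Dodil preserves r here (none of its changes turn any other segment into r), so the proto-segment is *r.
Position 6: Dodil has s, Ornik has t. Ornik preserves t here (none of its changes turn any other segment into t), so the proto-segment is *t.
Continuing position by position gives *vefartul; check it forward:
Dodil: start from *vefartul.
  rule 1 (unconditioned shift): vefartul → vefarsul
  rule 2: no change — vefarsul
  rule 3 (unconditioned shift): vefarsul → veharsul
  ⇒ Dodil veharsul
Ornik: *vefartul > vefortul > vefoltul  (by vowel merger, unconditioned shift)
No other proto-form is consistent with every reflex, so the reconstruction is *vefartul.

*vefartul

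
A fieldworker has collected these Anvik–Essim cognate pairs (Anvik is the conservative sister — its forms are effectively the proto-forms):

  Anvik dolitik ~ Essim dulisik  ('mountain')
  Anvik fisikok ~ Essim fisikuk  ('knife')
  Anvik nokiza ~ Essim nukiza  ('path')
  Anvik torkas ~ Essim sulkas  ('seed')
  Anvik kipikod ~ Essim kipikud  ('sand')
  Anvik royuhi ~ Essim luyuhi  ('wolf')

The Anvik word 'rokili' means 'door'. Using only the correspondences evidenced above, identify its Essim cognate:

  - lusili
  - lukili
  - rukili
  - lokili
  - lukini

royuhi ~ luyuhi — Anvik r corresponds to Essim l word-initially before a back vowel.
dolitik ~ dulisik, fisikok ~ fisikuk — Anvik o corresponds to Essim u after a consonant, before a consonant other than r, m, n, p, b, f, v.
Applying these to Anvik 'rokili':
  rokili → lokili   (r→l word-initially before a back vowel)
  lokili → lukili   (o→u after a consonant, before a consonant other than r, m, n, p, b, f, v)
So the Essim cognate is 'lukili'.

lukili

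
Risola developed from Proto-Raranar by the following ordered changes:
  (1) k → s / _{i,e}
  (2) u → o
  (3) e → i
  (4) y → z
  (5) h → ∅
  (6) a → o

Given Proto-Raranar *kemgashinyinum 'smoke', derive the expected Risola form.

simgosinzinom

Risola: *kemgashinyinum
  kemgashinyinum → semgashinyinum   [palatalisation]
  semgashinyinum → semgashinyinom   [vowel merger]
  semgashinyinom → simgashinyinom   [vowel merger]
  simgashinyinom → simgashinzinom   [unconditioned shift]
  simgashinzinom → simgasinzinom   [h-loss]
  simgasinzinom → simgosinzinom   [vowel merger]
  giving Risola simgosinzinom.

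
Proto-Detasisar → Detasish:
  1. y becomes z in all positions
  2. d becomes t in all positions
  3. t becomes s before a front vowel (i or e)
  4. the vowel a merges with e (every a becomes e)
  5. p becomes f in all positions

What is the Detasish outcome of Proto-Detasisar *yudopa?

Detasish: *yudopa
  yudopa → zudopa   [unconditioned shift]
  zudopa → zutopa   [unconditioned shift]
  zutopa (rule 3 does not apply)
  zutopa → zutope   [vowel merger]
  zutope → zutofe   [unconditioned shift]
  giving Detasish zutofe.

zutofe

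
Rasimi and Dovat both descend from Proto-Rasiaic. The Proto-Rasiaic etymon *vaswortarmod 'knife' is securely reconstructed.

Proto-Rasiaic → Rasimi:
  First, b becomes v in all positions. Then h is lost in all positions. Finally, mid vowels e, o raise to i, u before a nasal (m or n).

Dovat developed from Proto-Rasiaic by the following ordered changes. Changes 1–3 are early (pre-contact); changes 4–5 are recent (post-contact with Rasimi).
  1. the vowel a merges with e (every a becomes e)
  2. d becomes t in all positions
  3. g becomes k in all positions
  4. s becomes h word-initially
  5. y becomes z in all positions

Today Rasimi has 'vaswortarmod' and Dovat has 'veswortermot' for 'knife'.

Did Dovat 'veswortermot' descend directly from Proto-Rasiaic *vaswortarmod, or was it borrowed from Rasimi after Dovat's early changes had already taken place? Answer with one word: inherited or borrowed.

If inherited, *vaswortarmod would pass through all of Dovat's changes:
Dovat: *vaswortarmod > veswortermod > veswortermot  (by vowel merger, unconditioned shift)
If borrowed from Rasimi 'vaswortarmod' after the early changes, it would undergo only the recent ones:
  rule 4 (debuccalisation): no change (vaswortarmod)
  rule 5 (unconditioned shift): no change (vaswortarmod)
  ⇒ as a loan: vaswortarmod
Dovat 'veswortermot' matches the inherited outcome exactly, so it is an inherited cognate, not a loan.

inherited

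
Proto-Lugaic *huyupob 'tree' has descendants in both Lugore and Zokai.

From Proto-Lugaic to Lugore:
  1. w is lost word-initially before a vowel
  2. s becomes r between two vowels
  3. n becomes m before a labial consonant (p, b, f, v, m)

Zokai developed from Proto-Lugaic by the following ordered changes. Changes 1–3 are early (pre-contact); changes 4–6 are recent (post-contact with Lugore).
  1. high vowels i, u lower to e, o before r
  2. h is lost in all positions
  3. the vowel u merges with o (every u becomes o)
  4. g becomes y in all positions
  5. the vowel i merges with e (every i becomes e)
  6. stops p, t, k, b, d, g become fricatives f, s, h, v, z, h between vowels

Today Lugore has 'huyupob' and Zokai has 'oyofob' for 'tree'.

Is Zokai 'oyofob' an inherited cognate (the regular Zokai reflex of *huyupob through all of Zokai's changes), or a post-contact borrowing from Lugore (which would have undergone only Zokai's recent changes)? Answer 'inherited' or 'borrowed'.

If inherited, *huyupob would pass through all of Zokai's changes:
Zokai: *huyupob
  huyupob (rule 1 does not apply)
  huyupob → uyupob   [h-loss]
  uyupob → oyopob   [vowel merger]
  oyopob (rule 4 does not apply)
  oyopob (rule 5 does not apply)
  oyopob → oyofob   [intervocalic lenition]
  giving Zokai oyofob.
If borrowed from Lugore 'huyupob' after the early changes, it would undergo only the recent ones:
  rule 4 (unconditioned shift): no change (huyupob)
  rule 5 (vowel merger): no change (huyupob)
  rule 6 (intervocalic lenition): huyupob → huyufob
  ⇒ as a loan: huyufob
Zokai 'oyofob' matches the inherited outcome exactly, so it is an inherited cognate, not a loan.

inherited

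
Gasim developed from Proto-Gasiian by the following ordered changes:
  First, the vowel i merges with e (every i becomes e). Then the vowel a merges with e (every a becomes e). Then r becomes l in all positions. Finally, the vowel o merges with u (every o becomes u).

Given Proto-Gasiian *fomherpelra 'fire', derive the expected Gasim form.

Gasim: start from *fomherpelra.
  rule 1: no change — fomherpelra
  rule 2 (vowel merger): fomherpelra → fomherpelre
  rule 3 (unconditioned shift): fomherpelre → fomhelpelle
  rule 4 (vowel merger): fomhelpelle → fumhelpelle
  ⇒ Gasim fumhelpelle

fumhelpelle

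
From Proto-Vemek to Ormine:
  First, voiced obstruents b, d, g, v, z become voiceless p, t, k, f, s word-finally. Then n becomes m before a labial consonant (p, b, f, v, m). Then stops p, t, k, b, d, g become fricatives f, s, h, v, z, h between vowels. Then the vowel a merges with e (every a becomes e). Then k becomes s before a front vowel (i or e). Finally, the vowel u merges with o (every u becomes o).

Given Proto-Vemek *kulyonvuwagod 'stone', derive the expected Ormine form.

kolyomvowehot

Ormine: *kulyonvuwagod > kulyonvuwagot > kulyomvuwagot > kulyomvuwahot > kulyomvuwehot > kolyomvowehot  (by final devoicing, nasal place assimilation, intervocalic lenition, vowel merger, vowel merger)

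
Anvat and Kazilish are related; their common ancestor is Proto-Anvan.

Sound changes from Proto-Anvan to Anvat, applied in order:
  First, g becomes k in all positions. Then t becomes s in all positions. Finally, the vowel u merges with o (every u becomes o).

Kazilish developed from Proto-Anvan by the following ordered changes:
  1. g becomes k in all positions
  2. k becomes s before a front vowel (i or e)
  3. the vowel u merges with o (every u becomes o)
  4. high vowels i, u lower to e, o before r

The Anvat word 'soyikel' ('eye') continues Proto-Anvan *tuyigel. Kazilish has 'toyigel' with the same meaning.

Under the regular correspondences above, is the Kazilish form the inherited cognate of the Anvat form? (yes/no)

no

Derive the expected Kazilish reflex of *tuyigel:
Kazilish: start from *tuyigel.
  rule 1 (unconditioned shift): tuyigel → tuyikel
  rule 2 (palatalisation): tuyikel → tuyisel
  rule 3 (vowel merger): tuyisel → toyisel
  rule 4: no change — toyisel
  ⇒ Kazilish toyisel
The regular Kazilish reflex would be 'toyisel', but the attested form is 'toyigel'. The correspondence is irregular, so they are not cognates (the Kazilish form has a different source).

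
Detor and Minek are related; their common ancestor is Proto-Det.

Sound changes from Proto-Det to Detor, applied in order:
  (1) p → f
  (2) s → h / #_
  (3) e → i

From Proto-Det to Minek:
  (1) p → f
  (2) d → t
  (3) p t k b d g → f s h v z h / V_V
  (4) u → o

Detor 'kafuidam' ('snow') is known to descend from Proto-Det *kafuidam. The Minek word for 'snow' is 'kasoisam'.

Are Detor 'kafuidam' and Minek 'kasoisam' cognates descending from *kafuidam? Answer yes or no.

no

Derive the expected Minek reflex of *kafuidam:
Minek: start from *kafuidam.
  rule 1: no change — kafuidam
  rule 2 (unconditioned shift): kafuidam → kafuitam
  rule 3 (intervocalic lenition): kafuitam → kafuisam
  rule 4 (vowel merger): kafuisam → kafoisam
  ⇒ Minek kafoisam
The regular Minek reflex would be 'kafoisam', but the attested form is 'kasoisam'. The correspondence is irregular, so they are not cognates (the Minek form has a different source).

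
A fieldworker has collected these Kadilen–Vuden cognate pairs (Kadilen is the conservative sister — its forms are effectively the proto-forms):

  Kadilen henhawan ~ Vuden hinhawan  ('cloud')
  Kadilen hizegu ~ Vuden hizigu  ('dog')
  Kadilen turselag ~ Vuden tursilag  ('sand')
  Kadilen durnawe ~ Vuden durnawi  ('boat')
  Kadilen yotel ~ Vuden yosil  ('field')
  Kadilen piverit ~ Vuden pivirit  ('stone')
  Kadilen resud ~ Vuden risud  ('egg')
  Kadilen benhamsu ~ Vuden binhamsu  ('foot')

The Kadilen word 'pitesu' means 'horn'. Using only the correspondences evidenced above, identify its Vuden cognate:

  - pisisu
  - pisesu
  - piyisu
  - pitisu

pisisu

yotel ~ yosil — Kadilen t corresponds to Vuden s between vowels (before a front vowel).
hizegu ~ hizigu, turselag ~ tursilag — Kadilen e corresponds to Vuden i after a consonant, before a consonant other than r, m, n, p, b, f, v.
Applying these to Kadilen 'pitesu':
  pitesu → pisesu   (t→s between vowels (before a front vowel))
  pisesu → pisisu   (e→i after a consonant, before a consonant other than r, m, n, p, b, f, v)
So the Vuden cognate is 'pisisu'.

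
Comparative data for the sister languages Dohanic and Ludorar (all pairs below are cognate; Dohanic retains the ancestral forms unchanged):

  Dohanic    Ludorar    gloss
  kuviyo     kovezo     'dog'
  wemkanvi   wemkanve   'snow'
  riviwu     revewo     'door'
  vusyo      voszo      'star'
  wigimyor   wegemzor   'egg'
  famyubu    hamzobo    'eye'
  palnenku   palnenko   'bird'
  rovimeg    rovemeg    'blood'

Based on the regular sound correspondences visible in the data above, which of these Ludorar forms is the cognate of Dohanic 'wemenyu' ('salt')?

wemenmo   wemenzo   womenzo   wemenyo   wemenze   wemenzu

famyubu ~ hamzobo — Dohanic y corresponds to Ludorar z after a consonant, before a back vowel.
riviwu ~ revewo, famyubu ~ hamzobo — Dohanic u corresponds to Ludorar o word-finally.
Applying these to Dohanic 'wemenyu':
  wemenyu → wemenzu   (y→z after a consonant, before a back vowel)
  wemenzu → wemenzo   (u→o word-finally)
So the Ludorar cognate is 'wemenzo'.

wemenzo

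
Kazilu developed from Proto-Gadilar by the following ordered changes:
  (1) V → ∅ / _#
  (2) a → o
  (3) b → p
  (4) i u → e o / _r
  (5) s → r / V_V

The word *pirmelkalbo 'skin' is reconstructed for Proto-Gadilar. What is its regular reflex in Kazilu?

Kazilu: *pirmelkalbo > pirmelkalb > pirmelkolb > pirmelkolp > permelkolp  (by apocope, vowel merger, unconditioned shift, pre-rhotic lowering)

permelkolp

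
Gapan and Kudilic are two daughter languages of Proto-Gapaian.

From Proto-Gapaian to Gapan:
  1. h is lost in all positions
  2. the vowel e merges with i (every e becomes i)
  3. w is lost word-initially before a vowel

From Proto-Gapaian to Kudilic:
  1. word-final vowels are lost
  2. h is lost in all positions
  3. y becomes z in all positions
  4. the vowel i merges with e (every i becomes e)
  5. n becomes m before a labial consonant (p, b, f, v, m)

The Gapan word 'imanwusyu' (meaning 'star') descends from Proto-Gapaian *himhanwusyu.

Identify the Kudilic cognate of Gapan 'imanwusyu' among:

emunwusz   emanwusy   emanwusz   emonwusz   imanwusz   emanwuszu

emanwusz

Kudilic: start from *himhanwusyu.
  rule 1 (apocope): himhanwusyu → himhanwusy
  rule 2 (h-loss): himhanwusy → imanwusy
  rule 3 (unconditioned shift): imanwusy → imanwusz
  rule 4 (vowel merger): imanwusz → emanwusz
  rule 5: no change — emanwusz
  ⇒ Kudilic emanwusz
Among the options, 'emanwusz' alone shows every Kudilic change applied in order.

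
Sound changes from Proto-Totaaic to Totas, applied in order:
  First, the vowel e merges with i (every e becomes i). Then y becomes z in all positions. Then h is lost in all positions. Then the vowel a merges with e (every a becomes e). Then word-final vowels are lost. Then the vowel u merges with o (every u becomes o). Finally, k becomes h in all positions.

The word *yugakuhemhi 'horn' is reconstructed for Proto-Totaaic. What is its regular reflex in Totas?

zogehoim

Totas: *yugakuhemhi
  yugakuhemhi → yugakuhimhi   [vowel merger]
  yugakuhimhi → zugakuhimhi   [unconditioned shift]
  zugakuhimhi → zugakuimi   [h-loss]
  zugakuimi → zugekuimi   [vowel merger]
  zugekuimi → zugekuim   [apocope]
  zugekuim → zogekoim   [vowel merger]
  zogekoim → zogehoim   [unconditioned shift]
  giving Totas zogehoim.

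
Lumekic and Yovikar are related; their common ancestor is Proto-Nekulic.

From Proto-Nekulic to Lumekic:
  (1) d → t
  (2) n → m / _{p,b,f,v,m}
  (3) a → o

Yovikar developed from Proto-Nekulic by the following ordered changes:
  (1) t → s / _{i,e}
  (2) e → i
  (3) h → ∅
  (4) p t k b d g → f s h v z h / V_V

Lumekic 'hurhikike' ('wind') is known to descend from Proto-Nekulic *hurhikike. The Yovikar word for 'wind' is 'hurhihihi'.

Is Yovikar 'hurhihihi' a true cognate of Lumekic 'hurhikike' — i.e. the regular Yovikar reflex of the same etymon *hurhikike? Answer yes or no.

Derive the expected Yovikar reflex of *hurhikike:
Yovikar: *hurhikike
  hurhikike (rule 1 does not apply)
  hurhikike → hurhikiki   [vowel merger]
  hurhikiki → urikiki   [h-loss]
  urikiki → urihihi   [intervocalic lenition]
  giving Yovikar urihihi.
The regular Yovikar reflex would be 'urihihi', but the attested form is 'hurhihihi'. The correspondence is irregular, so they are not cognates (the Yovikar form has a different source).

no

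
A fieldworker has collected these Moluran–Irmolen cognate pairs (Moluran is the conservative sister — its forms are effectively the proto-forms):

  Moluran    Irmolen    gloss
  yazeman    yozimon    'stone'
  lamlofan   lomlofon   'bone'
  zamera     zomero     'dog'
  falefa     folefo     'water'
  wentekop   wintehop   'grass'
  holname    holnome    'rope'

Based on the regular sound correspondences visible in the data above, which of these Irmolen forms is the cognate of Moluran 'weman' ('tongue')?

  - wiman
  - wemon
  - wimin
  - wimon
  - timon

wimon

yazeman ~ yozimon — Moluran e corresponds to Irmolen i after a consonant, before a nasal.
yazeman ~ yozimon, lamlofan ~ lomlofon — Moluran a corresponds to Irmolen o after a consonant, before a nasal.
Applying these to Moluran 'weman':
  weman → wiman   (e→i after a consonant, before a nasal)
  wiman → wimon   (a→o after a consonant, before a nasal)
So the Irmolen cognate is 'wimon'.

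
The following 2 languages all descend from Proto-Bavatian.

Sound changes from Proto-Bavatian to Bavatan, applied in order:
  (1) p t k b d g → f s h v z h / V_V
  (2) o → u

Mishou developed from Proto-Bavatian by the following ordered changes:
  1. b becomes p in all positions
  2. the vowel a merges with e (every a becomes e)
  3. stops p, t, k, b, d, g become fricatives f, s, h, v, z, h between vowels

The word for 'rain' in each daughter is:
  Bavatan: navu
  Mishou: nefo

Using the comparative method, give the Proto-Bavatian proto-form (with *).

*nabo

Position 4: Bavatan has u, Mishou has o. Mishou preserves o here (none of its changes turn any other segment into o), so the proto-segment is *o.
Position 3: Bavatan has v, Mishou has f. Taking the neighbouring segments as reconstructed: Bavatan v could go back to *b or *v; Mishou f could go back to *p or *b or *f — the one source consistent with every daughter is *b.
Verify the candidate proto-form against each daughter:
Bavatan: *nabo > navo > navu  (by intervocalic lenition, vowel merger)
Mishou: start from *nabo.
  rule 1 (unconditioned shift): nabo → napo
  rule 2 (vowel merger): napo → nepo
  rule 3 (intervocalic lenition): nepo → nefo
  ⇒ Mishou nefo
No other proto-form is consistent with every reflex, so the reconstruction is *nabo.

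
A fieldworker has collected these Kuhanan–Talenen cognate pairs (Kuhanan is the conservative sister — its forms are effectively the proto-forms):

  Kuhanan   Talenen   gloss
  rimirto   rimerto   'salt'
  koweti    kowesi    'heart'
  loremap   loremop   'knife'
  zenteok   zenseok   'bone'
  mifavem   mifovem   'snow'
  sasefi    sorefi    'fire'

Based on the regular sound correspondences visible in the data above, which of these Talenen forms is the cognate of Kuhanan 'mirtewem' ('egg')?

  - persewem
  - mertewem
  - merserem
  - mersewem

rimirto ~ rimerto — Kuhanan i corresponds to Talenen e after a consonant, before r.
zenteok ~ zenseok — Kuhanan t corresponds to Talenen s after a consonant, before a front vowel.
Applying these to Kuhanan 'mirtewem':
  mirtewem → mertewem   (i→e after a consonant, before r)
  mertewem → mersewem   (t→s after a consonant, before a front vowel)
So the Talenen cognate is 'mersewem'.

mersewem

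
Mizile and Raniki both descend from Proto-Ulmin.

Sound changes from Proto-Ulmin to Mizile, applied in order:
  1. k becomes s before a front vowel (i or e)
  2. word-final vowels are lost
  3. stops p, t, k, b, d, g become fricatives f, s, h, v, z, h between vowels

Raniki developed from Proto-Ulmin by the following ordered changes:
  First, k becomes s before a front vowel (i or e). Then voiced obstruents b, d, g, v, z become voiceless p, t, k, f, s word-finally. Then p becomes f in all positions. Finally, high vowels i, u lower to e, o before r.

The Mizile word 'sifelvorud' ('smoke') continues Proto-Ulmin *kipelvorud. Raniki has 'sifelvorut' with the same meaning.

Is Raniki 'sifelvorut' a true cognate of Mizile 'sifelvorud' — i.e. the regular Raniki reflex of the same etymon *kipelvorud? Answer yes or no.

Derive the expected Raniki reflex of *kipelvorud:
Raniki: *kipelvorud
  kipelvorud → sipelvorud   [palatalisation]
  sipelvorud → sipelvorut   [final devoicing]
  sipelvorut → sifelvorut   [unconditioned shift]
  sifelvorut (rule 4 does not apply)
  giving Raniki sifelvorut.
Raniki 'sifelvorut' matches the regular reflex exactly, so the pair is cognate.

yes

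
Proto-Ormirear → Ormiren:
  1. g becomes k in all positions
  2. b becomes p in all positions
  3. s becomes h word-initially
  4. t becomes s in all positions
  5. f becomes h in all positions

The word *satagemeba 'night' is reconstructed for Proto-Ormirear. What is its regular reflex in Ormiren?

hasakemepa

Ormiren: *satagemeba
  satagemeba → satakemeba   [unconditioned shift]
  satakemeba → satakemepa   [unconditioned shift]
  satakemepa → hatakemepa   [debuccalisation]
  hatakemepa → hasakemepa   [unconditioned shift]
  hasakemepa (rule 5 does not apply)
  giving Ormiren hasakemepa.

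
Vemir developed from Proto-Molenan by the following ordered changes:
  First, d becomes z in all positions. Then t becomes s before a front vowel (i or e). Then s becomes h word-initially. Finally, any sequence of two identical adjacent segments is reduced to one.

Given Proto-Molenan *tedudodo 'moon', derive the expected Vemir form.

Vemir: *tedudodo > tezuzozo > sezuzozo > hezuzozo  (by unconditioned shift, palatalisation, debuccalisation)

hezuzozo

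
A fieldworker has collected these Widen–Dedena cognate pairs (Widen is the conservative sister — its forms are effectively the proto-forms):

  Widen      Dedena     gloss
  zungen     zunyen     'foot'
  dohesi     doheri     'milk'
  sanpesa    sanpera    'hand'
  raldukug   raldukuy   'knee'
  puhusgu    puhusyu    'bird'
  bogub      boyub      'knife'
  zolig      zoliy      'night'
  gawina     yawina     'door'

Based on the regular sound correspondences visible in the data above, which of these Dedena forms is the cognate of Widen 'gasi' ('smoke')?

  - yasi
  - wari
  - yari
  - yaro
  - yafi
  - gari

gawina ~ yawina — Widen g corresponds to Dedena y word-initially before a back vowel.
dohesi ~ doheri — Widen s corresponds to Dedena r between vowels (before a front vowel).
Applying these to Widen 'gasi':
  gasi → yasi   (g→y word-initially before a back vowel)
  yasi → yari   (s→r between vowels (before a front vowel))
So the Dedena cognate is 'yari'.

yari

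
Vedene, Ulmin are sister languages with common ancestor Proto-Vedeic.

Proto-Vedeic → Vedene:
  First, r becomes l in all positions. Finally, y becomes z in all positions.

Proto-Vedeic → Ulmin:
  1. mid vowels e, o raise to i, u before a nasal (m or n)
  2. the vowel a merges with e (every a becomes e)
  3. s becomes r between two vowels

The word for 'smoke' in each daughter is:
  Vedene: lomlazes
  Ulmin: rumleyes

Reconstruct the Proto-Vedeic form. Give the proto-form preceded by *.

Position 2: Vedene has o, Ulmin has u. Vedene preserves o here (none of its changes turn any other segment into o), so the proto-segment is *o.
Position 6: Vedene has z, Ulmin has y. Ulmin preserves y here (none of its changes turn any other segment into y), so the proto-segment is *y.
Continuing position by position gives *romlayes; check it forward:
Vedene: *romlayes
  romlayes → lomlayes   [unconditioned shift]
  lomlayes → lomlazes   [unconditioned shift]
  giving Vedene lomlazes.
Ulmin: start from *romlayes.
  rule 1 (pre-nasal raising): romlayes → rumlayes
  rule 2 (vowel merger): rumlayes → rumleyes
  rule 3: no change — rumleyes
  ⇒ Ulmin rumleyes
*romlayes is the unique common source.

*romlayes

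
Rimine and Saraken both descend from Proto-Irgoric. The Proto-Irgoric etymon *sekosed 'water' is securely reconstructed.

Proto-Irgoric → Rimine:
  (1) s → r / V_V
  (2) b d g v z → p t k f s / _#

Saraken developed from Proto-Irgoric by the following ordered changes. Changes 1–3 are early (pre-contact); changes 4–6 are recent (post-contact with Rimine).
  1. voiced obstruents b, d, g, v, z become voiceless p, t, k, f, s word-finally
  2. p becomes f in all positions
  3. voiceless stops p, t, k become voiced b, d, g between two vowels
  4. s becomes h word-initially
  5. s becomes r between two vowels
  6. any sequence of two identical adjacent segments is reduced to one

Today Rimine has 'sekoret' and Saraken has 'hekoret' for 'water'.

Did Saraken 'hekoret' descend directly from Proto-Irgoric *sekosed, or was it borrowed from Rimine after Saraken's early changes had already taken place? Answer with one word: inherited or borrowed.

If inherited, *sekosed would pass through all of Saraken's changes:
Saraken: *sekosed
  sekosed → sekoset   [final devoicing]
  sekoset (rule 2 does not apply)
  sekoset → segoset   [intervocalic voicing]
  segoset → hegoset   [debuccalisation]
  hegoset → hegoret   [rhotacism]
  hegoret (rule 6 does not apply)
  giving Saraken hegoret.
If borrowed from Rimine 'sekoret' after the early changes, it would undergo only the recent ones:
  rule 4 (debuccalisation): sekoret → hekoret
  rule 5 (rhotacism): no change (hekoret)
  rule 6 (degemination): no change (hekoret)
  ⇒ as a loan: hekoret
Saraken 'hekoret' matches the loan outcome 'hekoret', not the inherited 'hegoret' — it skipped the early Saraken changes, so it was borrowed from Rimine.

borrowed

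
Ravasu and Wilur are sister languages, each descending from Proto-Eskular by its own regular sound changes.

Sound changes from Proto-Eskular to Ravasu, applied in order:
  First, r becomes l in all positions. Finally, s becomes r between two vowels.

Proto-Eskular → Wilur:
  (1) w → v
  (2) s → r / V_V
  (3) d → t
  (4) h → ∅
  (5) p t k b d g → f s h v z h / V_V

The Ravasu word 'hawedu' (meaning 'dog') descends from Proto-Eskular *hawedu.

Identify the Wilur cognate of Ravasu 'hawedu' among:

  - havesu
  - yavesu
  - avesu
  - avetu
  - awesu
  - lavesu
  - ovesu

avesu

Wilur: *hawedu > havedu > havetu > avetu > avesu  (by unconditioned shift, unconditioned shift, h-loss, intervocalic lenition)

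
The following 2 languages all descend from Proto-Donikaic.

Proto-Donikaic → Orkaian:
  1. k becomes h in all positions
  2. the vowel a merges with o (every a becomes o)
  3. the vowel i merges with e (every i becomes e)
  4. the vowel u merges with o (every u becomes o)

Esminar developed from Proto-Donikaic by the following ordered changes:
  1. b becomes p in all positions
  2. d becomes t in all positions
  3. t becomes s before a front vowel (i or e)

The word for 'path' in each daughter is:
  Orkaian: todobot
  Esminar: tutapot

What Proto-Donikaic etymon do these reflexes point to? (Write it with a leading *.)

Position 3: Orkaian has d, Esminar has t. Orkaian preserves d here (none of its changes turn any other segment into d), so the proto-segment is *d.
Position 4: Orkaian has o, Esminar has a. Esminar preserves a here (none of its changes turn any other segment into a), so the proto-segment is *a.
Continuing position by position gives *tudabot; check it forward:
Orkaian: *tudabot > tudobot > todobot  (by vowel merger, vowel merger)
Esminar: *tudabot > tudapot > tutapot  (by unconditioned shift, unconditioned shift)
Only *tudabot yields all of Orkaian todobot, Esminar tutapot.

*tudabot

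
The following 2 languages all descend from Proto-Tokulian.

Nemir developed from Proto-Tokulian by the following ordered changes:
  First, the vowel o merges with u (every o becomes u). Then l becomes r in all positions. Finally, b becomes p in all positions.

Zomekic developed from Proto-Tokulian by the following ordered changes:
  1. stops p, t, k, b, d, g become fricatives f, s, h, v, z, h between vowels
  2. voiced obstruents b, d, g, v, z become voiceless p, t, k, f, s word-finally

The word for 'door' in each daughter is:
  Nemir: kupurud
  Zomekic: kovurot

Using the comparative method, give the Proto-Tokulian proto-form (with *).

*koburod

Position 3: Nemir has p, Zomekic has v. Taking the neighbouring segments as reconstructed: Nemir p could go back to *p or *b; Zomekic v could go back to *b or *v — the one source consistent with every daughter is *b.
Position 6: Nemir has u, Zomekic has o. Zomekic preserves o here (none of its changes turn any other segment into o), so the proto-segment is *o.
Position 2: Nemir has u, Zomekic has o. Zomekic preserves o here (none of its changes turn any other segment into o), so the proto-segment is *o.
Verify the candidate proto-form against each daughter:
Nemir: start from *koburod.
  rule 1 (vowel merger): koburod → kuburud
  rule 2: no change — kuburud
  rule 3 (unconditioned shift): kuburud → kupurud
  ⇒ Nemir kupurud
Zomekic: start from *koburod.
  rule 1 (intervocalic lenition): koburod → kovurod
  rule 2 (final devoicing): kovurod → kovurot
  ⇒ Zomekic kovurot
Only *koburod yields all of Nemir kupurud, Zomekic kovurot.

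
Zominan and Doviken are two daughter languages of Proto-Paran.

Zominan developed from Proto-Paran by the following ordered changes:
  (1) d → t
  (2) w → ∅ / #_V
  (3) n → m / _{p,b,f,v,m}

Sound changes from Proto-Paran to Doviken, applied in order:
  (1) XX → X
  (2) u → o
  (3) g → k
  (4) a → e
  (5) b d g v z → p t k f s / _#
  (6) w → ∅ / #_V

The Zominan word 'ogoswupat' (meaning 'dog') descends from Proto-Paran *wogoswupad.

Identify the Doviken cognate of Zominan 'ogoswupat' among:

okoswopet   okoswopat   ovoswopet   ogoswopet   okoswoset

Doviken: *wogoswupad > wogoswopad > wokoswopad > wokoswoped > wokoswopet > okoswopet  (by vowel merger, unconditioned shift, vowel merger, final devoicing, glide loss)
Only 'okoswopet' matches the regular Doviken development of *wogoswupad.

okoswopet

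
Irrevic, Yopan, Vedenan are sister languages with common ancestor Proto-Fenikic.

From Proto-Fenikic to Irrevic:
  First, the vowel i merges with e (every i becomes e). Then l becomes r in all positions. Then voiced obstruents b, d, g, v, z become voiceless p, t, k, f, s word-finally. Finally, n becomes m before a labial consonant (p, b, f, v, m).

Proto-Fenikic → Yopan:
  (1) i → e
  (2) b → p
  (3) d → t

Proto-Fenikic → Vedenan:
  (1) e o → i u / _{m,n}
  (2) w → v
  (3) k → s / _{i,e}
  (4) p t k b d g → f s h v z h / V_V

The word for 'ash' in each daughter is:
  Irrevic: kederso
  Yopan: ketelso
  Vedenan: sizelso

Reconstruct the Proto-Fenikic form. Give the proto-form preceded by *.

Position 5: Irrevic has r, Yopan has l, Vedenan has l. Yopan preserves l here (none of its changes turn any other segment into l), so the proto-segment is *l.
Position 1: Irrevic has k, Yopan has k, Vedenan has s. Yopan preserves k here (none of its changes turn any other segment into k), so the proto-segment is *k.
Position 2: Irrevic has e, Yopan has e, Vedenan has i. Taking the neighbouring segments as reconstructed: Irrevic e could go back to *e or *i; Yopan e could go back to *e or *i; Vedenan i can only go back to *i — the one source consistent with every daughter is *i.
Verify the candidate proto-form against each daughter:
Irrevic: start from *kidelso.
  rule 1 (vowel merger): kidelso → kedelso
  rule 2 (unconditioned shift): kedelso → kederso
  rule 3: no change — kederso
  rule 4: no change — kederso
  ⇒ Irrevic kederso
Yopan: *kidelso > kedelso > ketelso  (by vowel merger, unconditioned shift)
Vedenan: start from *kidelso.
  rule 1: no change — kidelso
  rule 2: no change — kidelso
  rule 3 (palatalisation): kidelso → sidelso
  rule 4 (intervocalic lenition): sidelso → sizelso
  ⇒ Vedenan sizelso
*kidelso is the unique common source.

*kidelso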